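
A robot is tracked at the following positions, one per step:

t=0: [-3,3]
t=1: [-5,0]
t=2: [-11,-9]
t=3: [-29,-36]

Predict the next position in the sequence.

Step-to-step displacements: [-2,-3], [-6,-9], [-18,-27]; each is 3× the previous.
step 4: [-29,-36] + [-54,-81] → [-83,-117]

[-83,-117]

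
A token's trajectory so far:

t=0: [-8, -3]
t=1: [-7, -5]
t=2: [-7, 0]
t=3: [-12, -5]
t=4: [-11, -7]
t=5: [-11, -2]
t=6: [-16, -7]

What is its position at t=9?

[-20, -9]

The moves between consecutive positions are [+1, -2], [+0, +5], [-5, -5], [+1, -2], [+0, +5], [-5, -5]; they repeat the 3-cycle [[+1, -2], [+0, +5], [-5, -5]].
step 7: apply [+1, -2] → [-15, -9]
step 8: apply [+0, +5] → [-15, -4]
step 9: apply [-5, -5] → [-20, -9]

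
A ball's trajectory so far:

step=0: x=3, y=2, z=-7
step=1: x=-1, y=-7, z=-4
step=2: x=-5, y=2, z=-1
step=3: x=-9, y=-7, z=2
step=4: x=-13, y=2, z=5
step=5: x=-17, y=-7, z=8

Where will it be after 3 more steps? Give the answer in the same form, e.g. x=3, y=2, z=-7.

X: linear, -4 per step → -29 at step 8.
Y: cycles through 2, -7 every 2 steps. Step 8 lands at position 0 of the cycle → 2.
Z: linear, +3 per step → 17 at step 8.

x=-29, y=2, z=17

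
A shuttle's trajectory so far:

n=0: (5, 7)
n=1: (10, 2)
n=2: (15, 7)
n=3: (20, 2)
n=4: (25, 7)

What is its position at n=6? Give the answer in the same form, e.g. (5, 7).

The first coordinate changes by +5 each step, so at step 6 it is 5 + 6·(5) = 35.
The second coordinate repeats the cycle [7, 2] with period 2; step 6 mod 2 = 0, giving 7.

(35, 7)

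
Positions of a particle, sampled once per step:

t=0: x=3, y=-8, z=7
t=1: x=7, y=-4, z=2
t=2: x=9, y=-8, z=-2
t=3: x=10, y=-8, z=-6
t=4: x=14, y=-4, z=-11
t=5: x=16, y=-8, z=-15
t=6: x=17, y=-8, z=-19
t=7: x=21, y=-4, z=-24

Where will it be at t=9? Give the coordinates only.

The moves between consecutive positions are (+4, +4, -5), (+2, -4, -4), (+1, +0, -4), (+4, +4, -5), (+2, -4, -4), (+1, +0, -4), (+4, +4, -5); they repeat the 3-cycle [(+4, +4, -5), (+2, -4, -4), (+1, +0, -4)].
step 8: apply (+2, -4, -4) → x=23, y=-8, z=-28
step 9: apply (+1, +0, -4) → x=24, y=-8, z=-32

x=24, y=-8, z=-32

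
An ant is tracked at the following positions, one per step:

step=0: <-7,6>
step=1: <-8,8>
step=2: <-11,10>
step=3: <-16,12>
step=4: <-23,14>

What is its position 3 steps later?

<-56,20>

Taking differences between consecutive positions: <-1,+2>, <-3,+2>, <-5,+2>, <-7,+2>. These grow by <-2,+0> each step.
step 5: <-23,14> + <-9,+2> → <-32,16>
step 6: <-32,16> + <-11,+2> → <-43,18>
step 7: <-43,18> + <-13,+2> → <-56,20>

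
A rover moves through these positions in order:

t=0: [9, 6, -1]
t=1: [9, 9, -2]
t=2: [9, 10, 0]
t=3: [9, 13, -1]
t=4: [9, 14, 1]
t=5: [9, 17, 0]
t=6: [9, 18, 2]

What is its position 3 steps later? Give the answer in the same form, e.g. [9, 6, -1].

[9, 25, 2]

The moves between consecutive positions are [+0, +3, -1], [+0, +1, +2], [+0, +3, -1], [+0, +1, +2], [+0, +3, -1], [+0, +1, +2]; they repeat the 2-cycle [[+0, +3, -1], [+0, +1, +2]].
step 7: apply [+0, +3, -1] → [9, 21, 1]
step 8: apply [+0, +1, +2] → [9, 22, 3]
step 9: apply [+0, +3, -1] → [9, 25, 2]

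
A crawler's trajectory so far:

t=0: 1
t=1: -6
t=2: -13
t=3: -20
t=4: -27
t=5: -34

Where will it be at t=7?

The position changes by -7 every step.
step 6: -34 − 7 → -41
step 7: -41 − 7 → -48

-48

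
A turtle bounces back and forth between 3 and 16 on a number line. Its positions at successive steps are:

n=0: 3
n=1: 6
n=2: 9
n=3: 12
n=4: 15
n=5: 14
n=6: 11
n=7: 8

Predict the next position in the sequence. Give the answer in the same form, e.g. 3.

5

The value reflects between 3 and 16, moving 3 per step.
  step 8: 8 → 5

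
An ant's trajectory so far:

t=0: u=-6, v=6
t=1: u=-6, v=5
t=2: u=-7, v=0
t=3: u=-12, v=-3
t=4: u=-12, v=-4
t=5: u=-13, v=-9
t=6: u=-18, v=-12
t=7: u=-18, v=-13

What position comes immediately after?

Step-to-step displacements: (+0, -1), (-1, -5), (-5, -3), (+0, -1), (-1, -5), (-5, -3), (+0, -1) — a repeating cycle of length 3.
step 8: apply (-1, -5) → u=-19, v=-18

u=-19, v=-18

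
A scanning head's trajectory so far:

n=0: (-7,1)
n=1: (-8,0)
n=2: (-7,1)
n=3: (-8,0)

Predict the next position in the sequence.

(-7,1)

Consecutive displacements (-1,-1), (+1,+1), (-1,-1) scale by a factor of -1 each step.
step 4: (-8,0) + (+1,+1) → (-7,1)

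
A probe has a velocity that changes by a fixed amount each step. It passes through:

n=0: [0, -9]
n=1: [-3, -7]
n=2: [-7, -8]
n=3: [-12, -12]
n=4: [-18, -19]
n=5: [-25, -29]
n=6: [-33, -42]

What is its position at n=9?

[-63, -99]

First differences are [-3, +2], [-4, -1], [-5, -4], [-6, -7], [-7, -10], [-8, -13]; their common second difference is [-1, -3] (constant acceleration).
step 7: [-33, -42] + [-9, -16] → [-42, -58]
step 8: [-42, -58] + [-10, -19] → [-52, -77]
step 9: [-52, -77] + [-11, -22] → [-63, -99]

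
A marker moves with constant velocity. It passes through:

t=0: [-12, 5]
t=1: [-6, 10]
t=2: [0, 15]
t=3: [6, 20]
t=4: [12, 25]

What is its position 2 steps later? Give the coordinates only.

[24, 35]

The position changes by [+6, +5] every step.
step 5: [12, 25] + [+6, +5] → [18, 30]
step 6: [18, 30] + [+6, +5] → [24, 35]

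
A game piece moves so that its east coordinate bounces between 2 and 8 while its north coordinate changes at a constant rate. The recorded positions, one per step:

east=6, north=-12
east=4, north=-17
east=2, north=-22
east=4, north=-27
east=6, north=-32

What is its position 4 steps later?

The east coordinate travels 2 per step and bounces off the walls at 2 and 8.
  step 5: 6 → 8
  step 6: 8 → 6
  step 7: 6 → 4
  step 8: 4 → 2
The north coordinate changes by -5 each step: at step 8 it is -52.

east=2, north=-52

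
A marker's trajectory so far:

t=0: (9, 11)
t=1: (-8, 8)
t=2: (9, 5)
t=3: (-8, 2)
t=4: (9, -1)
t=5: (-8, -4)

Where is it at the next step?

(9, -7)

The first coordinate repeats the cycle [9, -8] with period 2; step 6 mod 2 = 0, giving 9.
The second coordinate changes by -3 each step, so at step 6 it is 11 + 6·(-3) = -7.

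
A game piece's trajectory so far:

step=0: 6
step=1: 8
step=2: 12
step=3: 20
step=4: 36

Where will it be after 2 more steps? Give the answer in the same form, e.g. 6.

132

Consecutive displacements +2, +4, +8, +16 scale by a factor of 2 each step.
step 5: 36 + 32 → 68
step 6: 68 + 64 → 132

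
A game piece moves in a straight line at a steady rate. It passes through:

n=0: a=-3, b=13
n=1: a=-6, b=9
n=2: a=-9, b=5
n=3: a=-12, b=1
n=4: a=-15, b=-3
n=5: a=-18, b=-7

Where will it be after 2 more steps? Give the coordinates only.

a=-24, b=-15

Constant displacement of (-3,-4) per step.
step 6: a=-18, b=-7 + (-3,-4) → a=-21, b=-11
step 7: a=-21, b=-11 + (-3,-4) → a=-24, b=-15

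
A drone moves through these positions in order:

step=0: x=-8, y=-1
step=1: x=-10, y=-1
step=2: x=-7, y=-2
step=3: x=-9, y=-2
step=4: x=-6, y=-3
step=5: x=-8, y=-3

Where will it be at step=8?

Differencing gives (-2, +0), (+3, -1), (-2, +0), (+3, -1), (-2, +0). This is the pattern (-2, +0), (+3, -1) repeated.
step 6: apply (+3, -1) → x=-5, y=-4
step 7: apply (-2, +0) → x=-7, y=-4
step 8: apply (+3, -1) → x=-4, y=-5

x=-4, y=-5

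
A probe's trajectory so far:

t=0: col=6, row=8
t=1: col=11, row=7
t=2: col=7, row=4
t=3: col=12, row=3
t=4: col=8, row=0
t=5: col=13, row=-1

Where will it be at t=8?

col=10, row=-8

Differencing gives (+5,-1), (-4,-3), (+5,-1), (-4,-3), (+5,-1). This is the pattern (+5,-1), (-4,-3) repeated.
step 6: apply (-4,-3) → col=9, row=-4
step 7: apply (+5,-1) → col=14, row=-5
step 8: apply (-4,-3) → col=10, row=-8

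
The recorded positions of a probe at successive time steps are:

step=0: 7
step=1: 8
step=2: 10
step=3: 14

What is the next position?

22

Step-to-step displacements: +1, +2, +4; each is 2× the previous.
step 4: 14 + 8 → 22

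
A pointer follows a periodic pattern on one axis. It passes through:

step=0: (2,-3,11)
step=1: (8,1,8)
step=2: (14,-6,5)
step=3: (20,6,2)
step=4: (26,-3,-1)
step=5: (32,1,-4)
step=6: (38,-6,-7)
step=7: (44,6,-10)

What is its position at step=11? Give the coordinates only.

(68,6,-22)

The first coordinate changes by +6 each step, so at step 11 it is 2 + 11·(6) = 68.
The second coordinate repeats the cycle [-3, 1, -6, 6] with period 4; step 11 mod 4 = 3, giving 6.
The third coordinate changes by -3 each step, so at step 11 it is 11 + 11·(-3) = -22.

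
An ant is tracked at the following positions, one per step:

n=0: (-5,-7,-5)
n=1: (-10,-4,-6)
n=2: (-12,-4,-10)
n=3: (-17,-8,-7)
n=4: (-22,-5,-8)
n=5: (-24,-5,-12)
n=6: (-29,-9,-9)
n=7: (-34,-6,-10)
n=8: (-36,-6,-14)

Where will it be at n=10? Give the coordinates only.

Step-to-step displacements: (-5,+3,-1), (-2,+0,-4), (-5,-4,+3), (-5,+3,-1), (-2,+0,-4), (-5,-4,+3), (-5,+3,-1), (-2,+0,-4) — a repeating cycle of length 3.
step 9: apply (-5,-4,+3) → (-41,-10,-11)
step 10: apply (-5,+3,-1) → (-46,-7,-12)

(-46,-7,-12)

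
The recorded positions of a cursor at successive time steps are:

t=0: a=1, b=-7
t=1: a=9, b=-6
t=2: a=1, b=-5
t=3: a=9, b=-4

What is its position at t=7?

a=9, b=0

A: cycles through 1, 9 every 2 steps. Step 7 lands at position 1 of the cycle → 9.
B: linear, +1 per step → 0 at step 7.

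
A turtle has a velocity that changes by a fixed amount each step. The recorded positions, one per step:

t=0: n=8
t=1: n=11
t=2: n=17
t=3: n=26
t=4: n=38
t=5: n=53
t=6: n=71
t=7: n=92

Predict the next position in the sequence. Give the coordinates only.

n=116

First differences are +3, +6, +9, +12, +15, +18, +21; their common second difference is +3 (constant acceleration).
step 8: 92 + 24 → n=116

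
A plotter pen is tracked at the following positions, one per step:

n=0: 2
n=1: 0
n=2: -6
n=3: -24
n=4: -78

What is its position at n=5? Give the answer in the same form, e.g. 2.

-240

Step-to-step displacements: -2, -6, -18, -54; each is 3× the previous.
step 5: -78 − 162 → -240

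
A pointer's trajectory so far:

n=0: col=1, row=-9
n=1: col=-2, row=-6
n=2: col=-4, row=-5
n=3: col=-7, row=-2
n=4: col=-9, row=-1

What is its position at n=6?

col=-14, row=3

Step-to-step displacements: (-3, +3), (-2, +1), (-3, +3), (-2, +1) — a repeating cycle of length 2.
step 5: apply (-3, +3) → col=-12, row=2
step 6: apply (-2, +1) → col=-14, row=3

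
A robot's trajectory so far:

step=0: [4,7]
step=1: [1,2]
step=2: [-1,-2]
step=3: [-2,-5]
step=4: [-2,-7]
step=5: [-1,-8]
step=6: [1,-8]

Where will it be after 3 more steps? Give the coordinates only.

[13,-2]

Taking differences between consecutive positions: [-3,-5], [-2,-4], [-1,-3], [+0,-2], [+1,-1], [+2,+0]. These grow by [+1,+1] each step.
step 7: [1,-8] + [+3,+1] → [4,-7]
step 8: [4,-7] + [+4,+2] → [8,-5]
step 9: [8,-5] + [+5,+3] → [13,-2]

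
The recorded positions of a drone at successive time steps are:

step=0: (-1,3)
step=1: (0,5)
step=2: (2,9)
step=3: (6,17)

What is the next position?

Consecutive displacements (+1,+2), (+2,+4), (+4,+8) scale by a factor of 2 each step.
step 4: (6,17) + (+8,+16) → (14,33)

(14,33)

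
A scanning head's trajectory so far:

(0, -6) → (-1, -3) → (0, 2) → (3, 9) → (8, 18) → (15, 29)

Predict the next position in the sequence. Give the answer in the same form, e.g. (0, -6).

Successive displacements: (-1, +3), (+1, +5), (+3, +7), (+5, +9), (+7, +11) — each changes by (+2, +2).
step 6: (15, 29) + (+9, +13) → (24, 42)

(24, 42)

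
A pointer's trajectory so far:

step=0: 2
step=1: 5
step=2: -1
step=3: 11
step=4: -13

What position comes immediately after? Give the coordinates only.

35

Step-to-step displacements: +3, -6, +12, -24; each is -2× the previous.
step 5: -13 + 48 → 35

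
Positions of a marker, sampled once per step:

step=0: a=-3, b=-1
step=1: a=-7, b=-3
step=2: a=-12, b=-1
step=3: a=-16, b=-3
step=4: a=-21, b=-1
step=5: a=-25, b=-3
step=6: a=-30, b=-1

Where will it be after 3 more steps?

The moves between consecutive positions are (-4,-2), (-5,+2), (-4,-2), (-5,+2), (-4,-2), (-5,+2); they repeat the 2-cycle [(-4,-2), (-5,+2)].
step 7: apply (-4,-2) → a=-34, b=-3
step 8: apply (-5,+2) → a=-39, b=-1
step 9: apply (-4,-2) → a=-43, b=-3

a=-43, b=-3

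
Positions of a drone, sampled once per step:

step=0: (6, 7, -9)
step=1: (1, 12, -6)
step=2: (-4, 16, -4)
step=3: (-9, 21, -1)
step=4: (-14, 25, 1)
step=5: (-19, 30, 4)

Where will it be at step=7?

(-29, 39, 9)

Differencing gives (-5, +5, +3), (-5, +4, +2), (-5, +5, +3), (-5, +4, +2), (-5, +5, +3). This is the pattern (-5, +5, +3), (-5, +4, +2) repeated.
step 6: apply (-5, +4, +2) → (-24, 34, 6)
step 7: apply (-5, +5, +3) → (-29, 39, 9)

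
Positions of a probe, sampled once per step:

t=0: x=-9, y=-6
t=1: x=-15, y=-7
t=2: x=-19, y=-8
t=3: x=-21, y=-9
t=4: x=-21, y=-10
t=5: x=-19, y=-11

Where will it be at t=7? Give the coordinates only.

x=-9, y=-13

Taking differences between consecutive positions: (-6, -1), (-4, -1), (-2, -1), (+0, -1), (+2, -1). These grow by (+2, +0) each step.
step 6: x=-19, y=-11 + (+4, -1) → x=-15, y=-12
step 7: x=-15, y=-12 + (+6, -1) → x=-9, y=-13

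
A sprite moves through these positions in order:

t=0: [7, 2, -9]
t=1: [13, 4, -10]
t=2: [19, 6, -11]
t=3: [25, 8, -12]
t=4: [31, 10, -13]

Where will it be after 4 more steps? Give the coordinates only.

Each step adds [+6, +2, -1] to the position.
step 5: [31, 10, -13] + [+6, +2, -1] → [37, 12, -14]
step 6: [37, 12, -14] + [+6, +2, -1] → [43, 14, -15]
step 7: [43, 14, -15] + [+6, +2, -1] → [49, 16, -16]
step 8: [49, 16, -16] + [+6, +2, -1] → [55, 18, -17]

[55, 18, -17]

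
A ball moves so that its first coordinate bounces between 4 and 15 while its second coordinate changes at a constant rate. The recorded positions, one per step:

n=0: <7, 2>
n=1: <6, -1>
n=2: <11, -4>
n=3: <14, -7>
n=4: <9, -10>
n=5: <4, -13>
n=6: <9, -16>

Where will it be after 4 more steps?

The first coordinate travels 5 per step and bounces off the walls at 4 and 15.
  step 7: 9 → 14
  step 8: 14 → 11
  step 9: 11 → 6
  step 10: 6 → 7
The second coordinate changes by -3 each step: at step 10 it is -28.

<7, -28>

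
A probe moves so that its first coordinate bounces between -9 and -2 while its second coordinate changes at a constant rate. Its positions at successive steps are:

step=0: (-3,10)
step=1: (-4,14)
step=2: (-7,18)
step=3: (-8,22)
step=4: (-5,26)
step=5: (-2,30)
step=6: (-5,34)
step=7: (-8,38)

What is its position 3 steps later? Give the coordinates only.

The first coordinate reflects between -9 and -2, moving 3 per step.
  step 8: -8 → -7
  step 9: -7 → -4
  step 10: -4 → -3
The second coordinate changes by +4 each step: at step 10 it is 50.

(-3,50)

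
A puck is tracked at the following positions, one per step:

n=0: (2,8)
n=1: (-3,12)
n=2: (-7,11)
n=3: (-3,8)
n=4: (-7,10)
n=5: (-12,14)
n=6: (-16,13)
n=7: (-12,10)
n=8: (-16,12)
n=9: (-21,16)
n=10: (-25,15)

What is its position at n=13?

Differencing gives (-5,+4), (-4,-1), (+4,-3), (-4,+2), (-5,+4), (-4,-1), (+4,-3), (-4,+2), (-5,+4), (-4,-1). This is the pattern (-5,+4), (-4,-1), (+4,-3), (-4,+2) repeated.
step 11: apply (+4,-3) → (-21,12)
step 12: apply (-4,+2) → (-25,14)
step 13: apply (-5,+4) → (-30,18)

(-30,18)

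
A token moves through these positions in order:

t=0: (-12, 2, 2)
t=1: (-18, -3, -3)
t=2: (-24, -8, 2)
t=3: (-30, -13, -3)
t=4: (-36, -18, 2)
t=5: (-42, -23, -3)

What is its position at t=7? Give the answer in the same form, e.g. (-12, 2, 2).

(-54, -33, -3)

The first coordinate changes by -6 each step, so at step 7 it is -12 + 7·(-6) = -54.
The second coordinate changes by -5 each step, so at step 7 it is 2 + 7·(-5) = -33.
The third coordinate repeats the cycle [2, -3] with period 2; step 7 mod 2 = 1, giving -3.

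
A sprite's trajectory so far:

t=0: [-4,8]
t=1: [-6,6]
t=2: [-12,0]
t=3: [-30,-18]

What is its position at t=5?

[-246,-234]

Step-to-step displacements: [-2,-2], [-6,-6], [-18,-18]; each is 3× the previous.
step 4: [-30,-18] + [-54,-54] → [-84,-72]
step 5: [-84,-72] + [-162,-162] → [-246,-234]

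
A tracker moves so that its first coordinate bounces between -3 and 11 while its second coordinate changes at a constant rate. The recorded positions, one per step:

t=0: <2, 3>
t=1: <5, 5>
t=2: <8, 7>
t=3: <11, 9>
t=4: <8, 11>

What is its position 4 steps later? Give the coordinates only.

The first coordinate travels 3 per step and bounces off the walls at -3 and 11.
  step 5: 8 → 5
  step 6: 5 → 2
  step 7: 2 → -1
  step 8: -1 → -2
The second coordinate changes by +2 each step: at step 8 it is 19.

<-2, 19>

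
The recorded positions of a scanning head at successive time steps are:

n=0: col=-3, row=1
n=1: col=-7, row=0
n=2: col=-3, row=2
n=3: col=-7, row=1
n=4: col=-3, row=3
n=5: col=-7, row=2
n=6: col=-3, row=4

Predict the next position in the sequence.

col=-7, row=3

The moves between consecutive positions are (-4, -1), (+4, +2), (-4, -1), (+4, +2), (-4, -1), (+4, +2); they repeat the 2-cycle [(-4, -1), (+4, +2)].
step 7: apply (-4, -1) → col=-7, row=3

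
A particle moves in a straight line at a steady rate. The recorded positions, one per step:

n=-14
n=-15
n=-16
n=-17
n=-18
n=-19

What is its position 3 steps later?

n=-22

Each step adds -1 to the position.
step 6: -19 − 1 → n=-20
step 7: -20 − 1 → n=-21
step 8: -21 − 1 → n=-22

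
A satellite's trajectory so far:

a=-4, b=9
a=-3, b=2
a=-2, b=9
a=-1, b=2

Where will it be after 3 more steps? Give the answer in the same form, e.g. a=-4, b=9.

a=2, b=9

The a coordinate changes by +1 each step, so at step 6 it is -4 + 6·(1) = 2.
The b coordinate repeats the cycle [9, 2] with period 2; step 6 mod 2 = 0, giving 9.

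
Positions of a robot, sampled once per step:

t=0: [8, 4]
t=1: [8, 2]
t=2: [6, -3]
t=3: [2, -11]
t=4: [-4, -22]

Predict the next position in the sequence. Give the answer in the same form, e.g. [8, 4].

[-12, -36]

Taking differences between consecutive positions: [+0, -2], [-2, -5], [-4, -8], [-6, -11]. These grow by [-2, -3] each step.
step 5: [-4, -22] + [-8, -14] → [-12, -36]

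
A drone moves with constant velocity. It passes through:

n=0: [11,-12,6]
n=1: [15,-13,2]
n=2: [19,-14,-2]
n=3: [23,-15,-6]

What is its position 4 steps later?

[39,-19,-22]

Constant displacement of [+4,-1,-4] per step.
step 4: [23,-15,-6] + [+4,-1,-4] → [27,-16,-10]
step 5: [27,-16,-10] + [+4,-1,-4] → [31,-17,-14]
step 6: [31,-17,-14] + [+4,-1,-4] → [35,-18,-18]
step 7: [35,-18,-18] + [+4,-1,-4] → [39,-19,-22]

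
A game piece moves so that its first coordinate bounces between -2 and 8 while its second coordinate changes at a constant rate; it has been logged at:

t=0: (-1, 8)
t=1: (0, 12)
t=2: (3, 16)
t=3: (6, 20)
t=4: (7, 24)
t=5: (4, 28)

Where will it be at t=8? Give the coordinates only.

(1, 40)

The first coordinate travels 3 per step and bounces off the walls at -2 and 8.
  step 6: 4 → 1
  step 7: 1 → -2
  step 8: -2 → 1
The second coordinate changes by +4 each step: at step 8 it is 40.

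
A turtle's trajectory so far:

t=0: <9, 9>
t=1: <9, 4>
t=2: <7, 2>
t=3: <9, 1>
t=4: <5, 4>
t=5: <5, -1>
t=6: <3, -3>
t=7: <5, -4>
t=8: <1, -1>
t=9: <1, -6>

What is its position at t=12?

<-3, -6>

The moves between consecutive positions are <+0, -5>, <-2, -2>, <+2, -1>, <-4, +3>, <+0, -5>, <-2, -2>, <+2, -1>, <-4, +3>, <+0, -5>; they repeat the 4-cycle [<+0, -5>, <-2, -2>, <+2, -1>, <-4, +3>].
step 10: apply <-2, -2> → <-1, -8>
step 11: apply <+2, -1> → <1, -9>
step 12: apply <-4, +3> → <-3, -6>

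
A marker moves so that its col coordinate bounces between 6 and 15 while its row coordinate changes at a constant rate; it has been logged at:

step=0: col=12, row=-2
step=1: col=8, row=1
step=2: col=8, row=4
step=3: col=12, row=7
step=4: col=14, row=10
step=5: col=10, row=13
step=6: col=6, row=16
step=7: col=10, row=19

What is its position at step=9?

The col coordinate travels 4 per step and bounces off the walls at 6 and 15.
  step 8: 10 → 14
  step 9: 14 → 12
The row coordinate changes by +3 each step: at step 9 it is 25.

col=12, row=25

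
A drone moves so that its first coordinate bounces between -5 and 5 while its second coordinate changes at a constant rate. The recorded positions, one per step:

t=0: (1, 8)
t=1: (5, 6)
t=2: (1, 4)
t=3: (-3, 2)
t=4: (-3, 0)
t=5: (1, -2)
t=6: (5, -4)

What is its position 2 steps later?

The first coordinate travels 4 per step and bounces off the walls at -5 and 5.
  step 7: 5 → 1
  step 8: 1 → -3
The second coordinate changes by -2 each step: at step 8 it is -8.

(-3, -8)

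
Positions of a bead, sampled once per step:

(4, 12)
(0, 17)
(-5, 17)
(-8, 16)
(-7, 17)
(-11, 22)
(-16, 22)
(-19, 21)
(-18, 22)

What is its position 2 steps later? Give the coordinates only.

(-27, 27)

Step-to-step displacements: (-4, +5), (-5, +0), (-3, -1), (+1, +1), (-4, +5), (-5, +0), (-3, -1), (+1, +1) — a repeating cycle of length 4.
step 9: apply (-4, +5) → (-22, 27)
step 10: apply (-5, +0) → (-27, 27)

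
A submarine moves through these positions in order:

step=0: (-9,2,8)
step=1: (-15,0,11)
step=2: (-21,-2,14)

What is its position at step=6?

The position changes by (-6,-2,+3) every step.
step 3: (-21,-2,14) + (-6,-2,+3) → (-27,-4,17)
step 4: (-27,-4,17) + (-6,-2,+3) → (-33,-6,20)
step 5: (-33,-6,20) + (-6,-2,+3) → (-39,-8,23)
step 6: (-39,-8,23) + (-6,-2,+3) → (-45,-10,26)

(-45,-10,26)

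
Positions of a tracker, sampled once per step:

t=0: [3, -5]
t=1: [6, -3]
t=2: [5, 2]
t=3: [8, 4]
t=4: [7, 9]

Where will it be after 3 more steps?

[12, 18]

The moves between consecutive positions are [+3, +2], [-1, +5], [+3, +2], [-1, +5]; they repeat the 2-cycle [[+3, +2], [-1, +5]].
step 5: apply [+3, +2] → [10, 11]
step 6: apply [-1, +5] → [9, 16]
step 7: apply [+3, +2] → [12, 18]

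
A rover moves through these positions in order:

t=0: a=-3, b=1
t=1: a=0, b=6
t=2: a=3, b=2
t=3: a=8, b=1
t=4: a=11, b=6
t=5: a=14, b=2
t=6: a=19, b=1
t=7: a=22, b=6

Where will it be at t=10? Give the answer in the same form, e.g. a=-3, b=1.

a=33, b=6

The moves between consecutive positions are (+3, +5), (+3, -4), (+5, -1), (+3, +5), (+3, -4), (+5, -1), (+3, +5); they repeat the 3-cycle [(+3, +5), (+3, -4), (+5, -1)].
step 8: apply (+3, -4) → a=25, b=2
step 9: apply (+5, -1) → a=30, b=1
step 10: apply (+3, +5) → a=33, b=6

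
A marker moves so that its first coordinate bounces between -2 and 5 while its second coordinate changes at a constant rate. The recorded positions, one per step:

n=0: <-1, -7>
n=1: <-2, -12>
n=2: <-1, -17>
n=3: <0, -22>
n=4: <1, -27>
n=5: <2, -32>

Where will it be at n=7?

<4, -42>

The first coordinate reflects between -2 and 5, moving 1 per step.
  step 6: 2 → 3
  step 7: 3 → 4
The second coordinate changes by -5 each step: at step 7 it is -42.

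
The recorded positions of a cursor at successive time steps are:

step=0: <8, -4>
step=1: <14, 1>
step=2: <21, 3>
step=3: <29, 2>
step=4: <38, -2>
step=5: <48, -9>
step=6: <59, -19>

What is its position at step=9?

<98, -67>

Successive displacements: <+6, +5>, <+7, +2>, <+8, -1>, <+9, -4>, <+10, -7>, <+11, -10> — each changes by <+1, -3>.
step 7: <59, -19> + <+12, -13> → <71, -32>
step 8: <71, -32> + <+13, -16> → <84, -48>
step 9: <84, -48> + <+14, -19> → <98, -67>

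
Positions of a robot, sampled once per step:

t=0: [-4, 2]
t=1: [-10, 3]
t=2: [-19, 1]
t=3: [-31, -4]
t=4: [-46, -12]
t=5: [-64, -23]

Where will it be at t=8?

[-136, -74]

Taking differences between consecutive positions: [-6, +1], [-9, -2], [-12, -5], [-15, -8], [-18, -11]. These grow by [-3, -3] each step.
step 6: [-64, -23] + [-21, -14] → [-85, -37]
step 7: [-85, -37] + [-24, -17] → [-109, -54]
step 8: [-109, -54] + [-27, -20] → [-136, -74]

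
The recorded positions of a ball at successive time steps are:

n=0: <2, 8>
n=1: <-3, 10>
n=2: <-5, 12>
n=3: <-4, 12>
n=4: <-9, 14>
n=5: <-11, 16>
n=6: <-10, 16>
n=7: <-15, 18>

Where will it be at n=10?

<-21, 22>

Step-to-step displacements: <-5, +2>, <-2, +2>, <+1, +0>, <-5, +2>, <-2, +2>, <+1, +0>, <-5, +2> — a repeating cycle of length 3.
step 8: apply <-2, +2> → <-17, 20>
step 9: apply <+1, +0> → <-16, 20>
step 10: apply <-5, +2> → <-21, 22>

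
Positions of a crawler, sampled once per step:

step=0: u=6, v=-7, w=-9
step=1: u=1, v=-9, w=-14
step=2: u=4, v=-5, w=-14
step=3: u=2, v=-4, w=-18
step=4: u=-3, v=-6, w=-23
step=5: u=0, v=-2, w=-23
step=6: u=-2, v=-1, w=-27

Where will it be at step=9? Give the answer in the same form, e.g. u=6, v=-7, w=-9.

u=-6, v=2, w=-36

Step-to-step displacements: (-5,-2,-5), (+3,+4,+0), (-2,+1,-4), (-5,-2,-5), (+3,+4,+0), (-2,+1,-4) — a repeating cycle of length 3.
step 7: apply (-5,-2,-5) → u=-7, v=-3, w=-32
step 8: apply (+3,+4,+0) → u=-4, v=1, w=-32
step 9: apply (-2,+1,-4) → u=-6, v=2, w=-36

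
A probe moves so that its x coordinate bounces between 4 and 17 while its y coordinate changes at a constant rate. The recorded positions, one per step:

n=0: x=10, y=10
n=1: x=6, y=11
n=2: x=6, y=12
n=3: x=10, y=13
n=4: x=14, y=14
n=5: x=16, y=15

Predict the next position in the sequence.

The x coordinate travels 4 per step and bounces off the walls at 4 and 17.
  step 6: 16 → 12
The y coordinate changes by +1 each step: at step 6 it is 16.

x=12, y=16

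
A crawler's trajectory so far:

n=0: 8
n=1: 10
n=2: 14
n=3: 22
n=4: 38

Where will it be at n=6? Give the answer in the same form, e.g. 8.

134

Step-to-step displacements: +2, +4, +8, +16; each is 2× the previous.
step 5: 38 + 32 → 70
step 6: 70 + 64 → 134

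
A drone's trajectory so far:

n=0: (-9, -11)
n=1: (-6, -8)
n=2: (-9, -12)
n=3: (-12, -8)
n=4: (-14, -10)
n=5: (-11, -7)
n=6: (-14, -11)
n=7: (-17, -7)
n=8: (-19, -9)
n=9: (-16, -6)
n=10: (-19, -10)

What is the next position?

(-22, -6)

Differencing gives (+3, +3), (-3, -4), (-3, +4), (-2, -2), (+3, +3), (-3, -4), (-3, +4), (-2, -2), (+3, +3), (-3, -4). This is the pattern (+3, +3), (-3, -4), (-3, +4), (-2, -2) repeated.
step 11: apply (-3, +4) → (-22, -6)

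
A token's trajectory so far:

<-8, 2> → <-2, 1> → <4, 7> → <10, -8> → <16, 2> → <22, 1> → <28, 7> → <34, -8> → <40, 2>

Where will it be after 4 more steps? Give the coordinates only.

The first coordinate changes by +6 each step, so at step 12 it is -8 + 12·(6) = 64.
The second coordinate repeats the cycle [2, 1, 7, -8] with period 4; step 12 mod 4 = 0, giving 2.

<64, 2>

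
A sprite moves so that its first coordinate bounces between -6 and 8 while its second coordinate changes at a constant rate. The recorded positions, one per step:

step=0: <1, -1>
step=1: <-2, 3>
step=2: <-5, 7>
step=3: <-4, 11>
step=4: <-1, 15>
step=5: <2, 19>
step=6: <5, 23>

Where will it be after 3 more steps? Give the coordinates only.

The first coordinate reflects between -6 and 8, moving 3 per step.
  step 7: 5 → 8
  step 8: 8 → 5
  step 9: 5 → 2
The second coordinate changes by +4 each step: at step 9 it is 35.

<2, 35>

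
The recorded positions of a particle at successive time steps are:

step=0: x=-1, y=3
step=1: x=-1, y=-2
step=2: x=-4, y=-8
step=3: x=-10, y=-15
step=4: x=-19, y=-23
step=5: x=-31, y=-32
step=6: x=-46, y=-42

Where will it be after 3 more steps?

Successive displacements: (+0, -5), (-3, -6), (-6, -7), (-9, -8), (-12, -9), (-15, -10) — each changes by (-3, -1).
step 7: x=-46, y=-42 + (-18, -11) → x=-64, y=-53
step 8: x=-64, y=-53 + (-21, -12) → x=-85, y=-65
step 9: x=-85, y=-65 + (-24, -13) → x=-109, y=-78

x=-109, y=-78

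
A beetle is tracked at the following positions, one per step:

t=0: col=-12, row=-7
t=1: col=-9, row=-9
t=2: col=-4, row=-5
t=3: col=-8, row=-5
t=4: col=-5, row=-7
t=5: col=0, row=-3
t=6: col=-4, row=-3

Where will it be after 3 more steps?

The moves between consecutive positions are (+3, -2), (+5, +4), (-4, +0), (+3, -2), (+5, +4), (-4, +0); they repeat the 3-cycle [(+3, -2), (+5, +4), (-4, +0)].
step 7: apply (+3, -2) → col=-1, row=-5
step 8: apply (+5, +4) → col=4, row=-1
step 9: apply (-4, +0) → col=0, row=-1

col=0, row=-1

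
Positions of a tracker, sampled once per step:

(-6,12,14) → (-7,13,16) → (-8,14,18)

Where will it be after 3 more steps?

(-11,17,24)

Each step adds (-1,+1,+2) to the position.
step 3: (-8,14,18) + (-1,+1,+2) → (-9,15,20)
step 4: (-9,15,20) + (-1,+1,+2) → (-10,16,22)
step 5: (-10,16,22) + (-1,+1,+2) → (-11,17,24)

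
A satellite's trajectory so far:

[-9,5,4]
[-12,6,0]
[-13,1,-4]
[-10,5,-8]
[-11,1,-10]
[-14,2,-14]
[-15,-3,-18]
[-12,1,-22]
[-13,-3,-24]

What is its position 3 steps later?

[-14,-3,-36]

Differencing gives [-3,+1,-4], [-1,-5,-4], [+3,+4,-4], [-1,-4,-2], [-3,+1,-4], [-1,-5,-4], [+3,+4,-4], [-1,-4,-2]. This is the pattern [-3,+1,-4], [-1,-5,-4], [+3,+4,-4], [-1,-4,-2] repeated.
step 9: apply [-3,+1,-4] → [-16,-2,-28]
step 10: apply [-1,-5,-4] → [-17,-7,-32]
step 11: apply [+3,+4,-4] → [-14,-3,-36]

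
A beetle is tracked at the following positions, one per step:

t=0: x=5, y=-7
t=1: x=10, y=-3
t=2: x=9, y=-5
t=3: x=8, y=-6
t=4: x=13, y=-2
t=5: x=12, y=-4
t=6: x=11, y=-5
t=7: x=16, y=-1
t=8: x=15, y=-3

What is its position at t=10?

The moves between consecutive positions are (+5, +4), (-1, -2), (-1, -1), (+5, +4), (-1, -2), (-1, -1), (+5, +4), (-1, -2); they repeat the 3-cycle [(+5, +4), (-1, -2), (-1, -1)].
step 9: apply (-1, -1) → x=14, y=-4
step 10: apply (+5, +4) → x=19, y=0

x=19, y=0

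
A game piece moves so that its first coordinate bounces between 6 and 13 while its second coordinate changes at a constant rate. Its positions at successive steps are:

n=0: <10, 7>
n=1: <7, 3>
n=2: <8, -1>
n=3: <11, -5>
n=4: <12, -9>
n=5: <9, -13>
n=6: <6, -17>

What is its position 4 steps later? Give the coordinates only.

The first coordinate reflects between 6 and 13, moving 3 per step.
  step 7: 6 → 9
  step 8: 9 → 12
  step 9: 12 → 11
  step 10: 11 → 8
The second coordinate changes by -4 each step: at step 10 it is -33.

<8, -33>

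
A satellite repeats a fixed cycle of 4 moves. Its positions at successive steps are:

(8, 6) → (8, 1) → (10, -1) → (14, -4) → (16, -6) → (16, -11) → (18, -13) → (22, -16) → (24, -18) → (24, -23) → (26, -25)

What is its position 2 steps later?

Step-to-step displacements: (+0, -5), (+2, -2), (+4, -3), (+2, -2), (+0, -5), (+2, -2), (+4, -3), (+2, -2), (+0, -5), (+2, -2) — a repeating cycle of length 4.
step 11: apply (+4, -3) → (30, -28)
step 12: apply (+2, -2) → (32, -30)

(32, -30)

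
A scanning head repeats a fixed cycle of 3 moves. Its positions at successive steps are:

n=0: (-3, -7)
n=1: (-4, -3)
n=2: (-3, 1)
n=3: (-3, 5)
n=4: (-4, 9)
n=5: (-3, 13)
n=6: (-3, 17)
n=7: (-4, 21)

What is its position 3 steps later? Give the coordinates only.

The moves between consecutive positions are (-1, +4), (+1, +4), (+0, +4), (-1, +4), (+1, +4), (+0, +4), (-1, +4); they repeat the 3-cycle [(-1, +4), (+1, +4), (+0, +4)].
step 8: apply (+1, +4) → (-3, 25)
step 9: apply (+0, +4) → (-3, 29)
step 10: apply (-1, +4) → (-4, 33)

(-4, 33)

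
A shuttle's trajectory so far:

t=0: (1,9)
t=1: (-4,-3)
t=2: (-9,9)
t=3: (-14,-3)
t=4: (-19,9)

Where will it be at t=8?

First: linear, -5 per step → -39 at step 8.
Second: cycles through 9, -3 every 2 steps. Step 8 lands at position 0 of the cycle → 9.

(-39,9)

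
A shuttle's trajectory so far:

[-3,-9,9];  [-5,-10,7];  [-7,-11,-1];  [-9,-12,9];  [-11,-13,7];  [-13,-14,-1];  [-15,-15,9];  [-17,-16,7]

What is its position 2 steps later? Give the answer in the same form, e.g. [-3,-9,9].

[-21,-18,9]

First: linear, -2 per step → -21 at step 9.
Second: linear, -1 per step → -18 at step 9.
Third: cycles through 9, 7, -1 every 3 steps. Step 9 lands at position 0 of the cycle → 9.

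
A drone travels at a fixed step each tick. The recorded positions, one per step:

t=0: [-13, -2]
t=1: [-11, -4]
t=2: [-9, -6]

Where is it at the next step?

Each step adds [+2, -2] to the position.
step 3: [-9, -6] + [+2, -2] → [-7, -8]

[-7, -8]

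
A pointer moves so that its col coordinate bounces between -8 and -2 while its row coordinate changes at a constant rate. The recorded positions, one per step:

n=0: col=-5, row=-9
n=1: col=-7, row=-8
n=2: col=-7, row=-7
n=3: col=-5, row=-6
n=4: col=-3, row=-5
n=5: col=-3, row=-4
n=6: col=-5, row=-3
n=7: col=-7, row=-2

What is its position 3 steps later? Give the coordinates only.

col=-3, row=1

The col coordinate travels 2 per step and bounces off the walls at -8 and -2.
  step 8: -7 → -7
  step 9: -7 → -5
  step 10: -5 → -3
The row coordinate changes by +1 each step: at step 10 it is 1.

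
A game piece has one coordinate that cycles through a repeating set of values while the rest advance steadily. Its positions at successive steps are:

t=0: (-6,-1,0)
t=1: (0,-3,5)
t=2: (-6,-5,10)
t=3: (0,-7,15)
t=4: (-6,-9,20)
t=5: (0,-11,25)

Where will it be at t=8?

The first coordinate repeats the cycle [-6, 0] with period 2; step 8 mod 2 = 0, giving -6.
The second coordinate changes by -2 each step, so at step 8 it is -1 + 8·(-2) = -17.
The third coordinate changes by +5 each step, so at step 8 it is 0 + 8·(5) = 40.

(-6,-17,40)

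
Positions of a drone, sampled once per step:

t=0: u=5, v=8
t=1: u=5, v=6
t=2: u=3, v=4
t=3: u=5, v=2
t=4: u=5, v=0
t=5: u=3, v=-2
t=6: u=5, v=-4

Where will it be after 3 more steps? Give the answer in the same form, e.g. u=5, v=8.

The u coordinate repeats the cycle [5, 5, 3] with period 3; step 9 mod 3 = 0, giving 5.
The v coordinate changes by -2 each step, so at step 9 it is 8 + 9·(-2) = -10.

u=5, v=-10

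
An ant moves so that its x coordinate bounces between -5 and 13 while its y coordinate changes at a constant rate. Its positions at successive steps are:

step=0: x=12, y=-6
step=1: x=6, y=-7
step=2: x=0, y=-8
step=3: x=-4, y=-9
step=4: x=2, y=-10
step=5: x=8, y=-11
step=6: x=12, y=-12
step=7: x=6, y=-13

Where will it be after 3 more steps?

The x coordinate travels 6 per step and bounces off the walls at -5 and 13.
  step 8: 6 → 0
  step 9: 0 → -4
  step 10: -4 → 2
The y coordinate changes by -1 each step: at step 10 it is -16.

x=2, y=-16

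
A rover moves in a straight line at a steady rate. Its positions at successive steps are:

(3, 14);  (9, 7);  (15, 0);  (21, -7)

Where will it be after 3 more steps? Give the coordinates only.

Constant displacement of (+6, -7) per step.
step 4: (21, -7) + (+6, -7) → (27, -14)
step 5: (27, -14) + (+6, -7) → (33, -21)
step 6: (33, -21) + (+6, -7) → (39, -28)

(39, -28)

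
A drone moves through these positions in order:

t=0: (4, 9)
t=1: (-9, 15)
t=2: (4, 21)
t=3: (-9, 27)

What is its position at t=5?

(-9, 39)

The first coordinate repeats the cycle [4, -9] with period 2; step 5 mod 2 = 1, giving -9.
The second coordinate changes by +6 each step, so at step 5 it is 9 + 5·(6) = 39.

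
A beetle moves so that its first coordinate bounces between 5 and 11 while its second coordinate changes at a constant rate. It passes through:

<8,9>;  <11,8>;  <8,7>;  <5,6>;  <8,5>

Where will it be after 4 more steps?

<8,1>

The first coordinate reflects between 5 and 11, moving 3 per step.
  step 5: 8 → 11
  step 6: 11 → 8
  step 7: 8 → 5
  step 8: 5 → 8
The second coordinate changes by -1 each step: at step 8 it is 1.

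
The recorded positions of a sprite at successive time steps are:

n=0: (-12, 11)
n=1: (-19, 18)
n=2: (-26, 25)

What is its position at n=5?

Each step adds (-7, +7) to the position.
step 3: (-26, 25) + (-7, +7) → (-33, 32)
step 4: (-33, 32) + (-7, +7) → (-40, 39)
step 5: (-40, 39) + (-7, +7) → (-47, 46)

(-47, 46)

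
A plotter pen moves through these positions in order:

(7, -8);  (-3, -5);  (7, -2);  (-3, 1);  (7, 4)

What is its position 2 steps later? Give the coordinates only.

(7, 10)

First: cycles through 7, -3 every 2 steps. Step 6 lands at position 0 of the cycle → 7.
Second: linear, +3 per step → 10 at step 6.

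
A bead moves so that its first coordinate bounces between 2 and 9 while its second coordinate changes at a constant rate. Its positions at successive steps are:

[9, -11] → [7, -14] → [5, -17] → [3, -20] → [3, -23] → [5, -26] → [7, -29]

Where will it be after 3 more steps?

The first coordinate travels 2 per step and bounces off the walls at 2 and 9.
  step 7: 7 → 9
  step 8: 9 → 7
  step 9: 7 → 5
The second coordinate changes by -3 each step: at step 9 it is -38.

[5, -38]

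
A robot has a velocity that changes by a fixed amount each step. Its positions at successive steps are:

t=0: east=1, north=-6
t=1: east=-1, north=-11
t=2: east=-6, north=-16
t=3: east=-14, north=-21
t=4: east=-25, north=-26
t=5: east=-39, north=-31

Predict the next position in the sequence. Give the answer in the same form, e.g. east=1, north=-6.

east=-56, north=-36

First differences are (-2, -5), (-5, -5), (-8, -5), (-11, -5), (-14, -5); their common second difference is (-3, +0) (constant acceleration).
step 6: east=-39, north=-31 + (-17, -5) → east=-56, north=-36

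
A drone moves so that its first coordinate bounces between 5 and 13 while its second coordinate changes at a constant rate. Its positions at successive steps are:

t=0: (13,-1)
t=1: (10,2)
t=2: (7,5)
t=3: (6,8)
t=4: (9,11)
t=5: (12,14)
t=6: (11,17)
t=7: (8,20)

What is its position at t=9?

The first coordinate travels 3 per step and bounces off the walls at 5 and 13.
  step 8: 8 → 5
  step 9: 5 → 8
The second coordinate changes by +3 each step: at step 9 it is 26.

(8,26)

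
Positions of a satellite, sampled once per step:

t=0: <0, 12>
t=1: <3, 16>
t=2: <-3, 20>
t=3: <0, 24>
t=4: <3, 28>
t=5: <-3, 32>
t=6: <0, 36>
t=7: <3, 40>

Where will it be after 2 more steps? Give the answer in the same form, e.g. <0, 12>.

First: cycles through 0, 3, -3 every 3 steps. Step 9 lands at position 0 of the cycle → 0.
Second: linear, +4 per step → 48 at step 9.

<0, 48>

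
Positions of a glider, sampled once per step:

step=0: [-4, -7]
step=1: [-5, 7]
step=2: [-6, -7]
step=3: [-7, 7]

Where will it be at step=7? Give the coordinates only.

[-11, 7]

First: linear, -1 per step → -11 at step 7.
Second: cycles through -7, 7 every 2 steps. Step 7 lands at position 1 of the cycle → 7.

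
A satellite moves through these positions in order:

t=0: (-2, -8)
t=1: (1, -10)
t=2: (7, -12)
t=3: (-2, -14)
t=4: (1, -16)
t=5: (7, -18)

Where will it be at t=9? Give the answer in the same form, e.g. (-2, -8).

(-2, -26)

The first coordinate repeats the cycle [-2, 1, 7] with period 3; step 9 mod 3 = 0, giving -2.
The second coordinate changes by -2 each step, so at step 9 it is -8 + 9·(-2) = -26.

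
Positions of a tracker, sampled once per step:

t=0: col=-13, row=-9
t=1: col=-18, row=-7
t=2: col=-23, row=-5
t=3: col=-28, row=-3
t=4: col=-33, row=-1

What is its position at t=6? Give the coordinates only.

Constant displacement of (-5, +2) per step.
step 5: col=-33, row=-1 + (-5, +2) → col=-38, row=1
step 6: col=-38, row=1 + (-5, +2) → col=-43, row=3

col=-43, row=3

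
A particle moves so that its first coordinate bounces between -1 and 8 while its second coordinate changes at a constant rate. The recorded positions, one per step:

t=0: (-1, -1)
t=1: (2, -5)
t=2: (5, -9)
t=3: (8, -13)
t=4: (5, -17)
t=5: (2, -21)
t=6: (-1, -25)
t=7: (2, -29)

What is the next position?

(5, -33)

The first coordinate travels 3 per step and bounces off the walls at -1 and 8.
  step 8: 2 → 5
The second coordinate changes by -4 each step: at step 8 it is -33.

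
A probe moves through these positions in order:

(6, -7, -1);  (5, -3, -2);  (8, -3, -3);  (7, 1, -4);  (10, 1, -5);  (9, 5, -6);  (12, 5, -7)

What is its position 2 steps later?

Differencing gives (-1, +4, -1), (+3, +0, -1), (-1, +4, -1), (+3, +0, -1), (-1, +4, -1), (+3, +0, -1). This is the pattern (-1, +4, -1), (+3, +0, -1) repeated.
step 7: apply (-1, +4, -1) → (11, 9, -8)
step 8: apply (+3, +0, -1) → (14, 9, -9)

(14, 9, -9)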